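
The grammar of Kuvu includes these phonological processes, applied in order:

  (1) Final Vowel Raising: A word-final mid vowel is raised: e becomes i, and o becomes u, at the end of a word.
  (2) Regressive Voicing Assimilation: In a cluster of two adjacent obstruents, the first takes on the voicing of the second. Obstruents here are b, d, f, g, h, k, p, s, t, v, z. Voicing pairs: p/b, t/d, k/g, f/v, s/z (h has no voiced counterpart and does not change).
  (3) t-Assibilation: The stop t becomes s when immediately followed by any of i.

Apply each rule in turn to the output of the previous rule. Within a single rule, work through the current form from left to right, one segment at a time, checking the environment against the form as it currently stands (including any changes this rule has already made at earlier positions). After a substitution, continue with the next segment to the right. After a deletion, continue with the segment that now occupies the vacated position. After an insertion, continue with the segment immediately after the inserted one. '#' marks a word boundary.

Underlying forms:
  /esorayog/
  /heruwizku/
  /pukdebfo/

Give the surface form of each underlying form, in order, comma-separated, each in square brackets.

/esorayog/:
  (1) Final Vowel Raising: no change — [esorayog]
  (2) Regressive Voicing Assimilation: no change — [esorayog]
  (3) t-Assibilation: no change — [esorayog]
/heruwizku/:
  (1) Final Vowel Raising: no change — [heruwizku]
  (2) Regressive Voicing Assimilation: [heruwizku] → [heruwisku]
  (3) t-Assibilation: no change — [heruwisku]
/pukdebfo/:
  (1) Final Vowel Raising: [pukdebfo] → [pukdebfu]
  (2) Regressive Voicing Assimilation: [pukdebfu] → [pugdepfu]
  (3) t-Assibilation: no change — [pugdepfu]

[esorayog], [heruwisku], [pugdepfu]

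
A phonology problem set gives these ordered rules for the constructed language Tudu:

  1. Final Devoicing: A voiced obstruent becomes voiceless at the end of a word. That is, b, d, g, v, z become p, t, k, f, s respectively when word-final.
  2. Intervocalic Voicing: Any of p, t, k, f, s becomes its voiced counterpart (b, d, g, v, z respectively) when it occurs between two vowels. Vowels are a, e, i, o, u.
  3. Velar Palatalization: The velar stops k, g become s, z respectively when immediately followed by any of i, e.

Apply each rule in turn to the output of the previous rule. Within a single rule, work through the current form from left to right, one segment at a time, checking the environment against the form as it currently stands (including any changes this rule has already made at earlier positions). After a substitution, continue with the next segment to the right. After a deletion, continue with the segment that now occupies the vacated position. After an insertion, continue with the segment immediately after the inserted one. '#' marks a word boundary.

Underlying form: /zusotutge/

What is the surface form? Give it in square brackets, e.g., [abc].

1 Final Devoicing: no change — [zusotutge]
2 Intervocalic Voicing: [zusotutge] → [zuzodutge]
3 Velar Palatalization: [zuzodutge] → [zuzodutze]

[zuzodutze]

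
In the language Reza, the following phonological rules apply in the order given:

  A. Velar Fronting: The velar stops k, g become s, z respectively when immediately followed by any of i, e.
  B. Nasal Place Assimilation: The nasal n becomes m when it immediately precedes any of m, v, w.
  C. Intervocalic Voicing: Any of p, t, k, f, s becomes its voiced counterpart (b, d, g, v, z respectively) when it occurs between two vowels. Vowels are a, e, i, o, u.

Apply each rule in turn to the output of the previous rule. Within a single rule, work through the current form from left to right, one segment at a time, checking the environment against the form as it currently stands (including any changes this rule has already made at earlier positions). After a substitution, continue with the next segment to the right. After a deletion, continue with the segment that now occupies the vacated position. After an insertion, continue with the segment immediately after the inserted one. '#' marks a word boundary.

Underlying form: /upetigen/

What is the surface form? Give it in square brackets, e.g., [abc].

[ubedizen]

A Velar Fronting: [upetigen] → [upetizen]
B Nasal Place Assimilation: no change — [upetizen]
C Intervocalic Voicing: [upetizen] → [ubedizen]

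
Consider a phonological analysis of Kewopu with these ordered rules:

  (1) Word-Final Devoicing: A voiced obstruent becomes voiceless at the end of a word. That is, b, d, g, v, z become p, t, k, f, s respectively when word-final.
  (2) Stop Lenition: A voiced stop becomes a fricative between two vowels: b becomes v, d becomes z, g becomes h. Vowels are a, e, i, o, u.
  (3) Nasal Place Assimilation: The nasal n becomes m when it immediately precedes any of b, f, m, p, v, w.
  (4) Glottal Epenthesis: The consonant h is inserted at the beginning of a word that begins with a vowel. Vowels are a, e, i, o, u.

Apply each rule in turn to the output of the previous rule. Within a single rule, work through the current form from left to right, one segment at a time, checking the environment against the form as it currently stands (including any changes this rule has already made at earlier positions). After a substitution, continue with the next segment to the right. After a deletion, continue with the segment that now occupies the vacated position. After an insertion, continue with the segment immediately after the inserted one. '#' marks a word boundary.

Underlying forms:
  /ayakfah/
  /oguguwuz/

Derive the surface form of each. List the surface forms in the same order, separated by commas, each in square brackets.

[hayakfah], [hohuhuwus]

/ayakfah/:
  (1) Word-Final Devoicing: no change — [ayakfah]
  (2) Stop Lenition: no change — [ayakfah]
  (3) Nasal Place Assimilation: no change — [ayakfah]
  (4) Glottal Epenthesis: [ayakfah] → [hayakfah]
/oguguwuz/:
  (1) Word-Final Devoicing: [oguguwuz] → [oguguwus]
  (2) Stop Lenition: [oguguwus] → [ohuhuwus]
  (3) Nasal Place Assimilation: no change — [ohuhuwus]
  (4) Glottal Epenthesis: [ohuhuwus] → [hohuhuwus]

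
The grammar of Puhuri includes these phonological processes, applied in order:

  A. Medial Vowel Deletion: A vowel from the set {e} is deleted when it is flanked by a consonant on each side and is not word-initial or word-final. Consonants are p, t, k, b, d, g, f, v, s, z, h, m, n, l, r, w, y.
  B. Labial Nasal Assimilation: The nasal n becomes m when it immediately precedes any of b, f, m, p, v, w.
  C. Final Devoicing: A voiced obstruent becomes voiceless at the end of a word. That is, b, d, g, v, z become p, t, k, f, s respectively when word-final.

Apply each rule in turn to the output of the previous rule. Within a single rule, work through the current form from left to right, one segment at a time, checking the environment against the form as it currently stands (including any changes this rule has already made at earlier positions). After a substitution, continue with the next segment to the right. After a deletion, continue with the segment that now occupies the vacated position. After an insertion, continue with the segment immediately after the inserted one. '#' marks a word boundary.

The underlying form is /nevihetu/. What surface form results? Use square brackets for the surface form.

[mvihtu]

A Medial Vowel Deletion: [nevihetu] → [nvihtu]
B Labial Nasal Assimilation: [nvihtu] → [mvihtu]
C Final Devoicing: no change — [mvihtu]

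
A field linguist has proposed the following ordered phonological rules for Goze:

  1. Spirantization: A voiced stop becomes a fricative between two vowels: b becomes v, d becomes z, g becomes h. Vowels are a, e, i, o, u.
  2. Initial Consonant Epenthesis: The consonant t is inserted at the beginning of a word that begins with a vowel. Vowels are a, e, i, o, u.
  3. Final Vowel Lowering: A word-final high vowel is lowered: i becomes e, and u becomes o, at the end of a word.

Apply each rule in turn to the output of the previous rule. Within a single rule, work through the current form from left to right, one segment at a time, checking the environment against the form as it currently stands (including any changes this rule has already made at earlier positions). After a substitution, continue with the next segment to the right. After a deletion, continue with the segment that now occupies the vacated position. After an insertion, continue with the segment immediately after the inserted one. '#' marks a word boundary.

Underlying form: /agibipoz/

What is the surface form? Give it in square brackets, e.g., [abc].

[tahivipoz]

1 Spirantization: [agibipoz] → [ahivipoz]
2 Initial Consonant Epenthesis: [ahivipoz] → [tahivipoz]
3 Final Vowel Lowering: no change — [tahivipoz]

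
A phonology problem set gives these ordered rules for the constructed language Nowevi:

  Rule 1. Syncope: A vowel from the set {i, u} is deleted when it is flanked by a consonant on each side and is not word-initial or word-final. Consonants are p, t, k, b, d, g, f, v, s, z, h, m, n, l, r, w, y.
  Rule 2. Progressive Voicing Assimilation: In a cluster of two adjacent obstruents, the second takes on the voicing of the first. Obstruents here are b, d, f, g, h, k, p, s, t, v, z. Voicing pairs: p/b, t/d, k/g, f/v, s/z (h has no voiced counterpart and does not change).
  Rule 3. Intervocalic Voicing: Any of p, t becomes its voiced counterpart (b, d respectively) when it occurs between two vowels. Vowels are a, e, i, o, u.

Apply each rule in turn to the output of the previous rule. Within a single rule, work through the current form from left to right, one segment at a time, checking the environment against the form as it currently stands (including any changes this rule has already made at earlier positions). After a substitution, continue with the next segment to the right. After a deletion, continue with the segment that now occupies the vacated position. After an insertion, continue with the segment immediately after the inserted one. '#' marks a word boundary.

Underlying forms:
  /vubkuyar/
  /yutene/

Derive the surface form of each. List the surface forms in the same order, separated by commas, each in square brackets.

[vbgyar], [ytene]

/vubkuyar/:
  Rule 1 Syncope: [vubkuyar] → [vbkyar]
  Rule 2 Progressive Voicing Assimilation: [vbkyar] → [vbgyar]
  Rule 3 Intervocalic Voicing: no change — [vbgyar]
/yutene/:
  Rule 1 Syncope: [yutene] → [ytene]
  Rule 2 Progressive Voicing Assimilation: no change — [ytene]
  Rule 3 Intervocalic Voicing: no change — [ytene]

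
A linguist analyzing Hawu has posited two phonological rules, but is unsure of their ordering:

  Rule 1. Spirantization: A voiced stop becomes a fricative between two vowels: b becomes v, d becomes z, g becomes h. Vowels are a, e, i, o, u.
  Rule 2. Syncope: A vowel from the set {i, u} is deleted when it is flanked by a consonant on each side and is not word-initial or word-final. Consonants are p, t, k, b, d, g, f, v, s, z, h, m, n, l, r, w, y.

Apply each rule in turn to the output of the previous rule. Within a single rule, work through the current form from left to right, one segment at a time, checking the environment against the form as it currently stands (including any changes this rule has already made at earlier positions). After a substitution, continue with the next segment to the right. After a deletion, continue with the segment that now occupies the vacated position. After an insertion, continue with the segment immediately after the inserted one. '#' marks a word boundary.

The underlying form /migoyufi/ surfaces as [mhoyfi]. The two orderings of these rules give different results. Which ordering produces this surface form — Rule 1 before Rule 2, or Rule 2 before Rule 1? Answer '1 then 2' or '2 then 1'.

1 then 2

Order 1 then 2:
  1 Spirantization: [migoyufi] → [mihoyufi]
  2 Syncope: [mihoyufi] → [mhoyfi]
  result: [mhoyfi]
Order 2 then 1:
  2 Syncope: [migoyufi] → [mgoyfi]
  1 Spirantization: no change — [mgoyfi]
  result: [mgoyfi]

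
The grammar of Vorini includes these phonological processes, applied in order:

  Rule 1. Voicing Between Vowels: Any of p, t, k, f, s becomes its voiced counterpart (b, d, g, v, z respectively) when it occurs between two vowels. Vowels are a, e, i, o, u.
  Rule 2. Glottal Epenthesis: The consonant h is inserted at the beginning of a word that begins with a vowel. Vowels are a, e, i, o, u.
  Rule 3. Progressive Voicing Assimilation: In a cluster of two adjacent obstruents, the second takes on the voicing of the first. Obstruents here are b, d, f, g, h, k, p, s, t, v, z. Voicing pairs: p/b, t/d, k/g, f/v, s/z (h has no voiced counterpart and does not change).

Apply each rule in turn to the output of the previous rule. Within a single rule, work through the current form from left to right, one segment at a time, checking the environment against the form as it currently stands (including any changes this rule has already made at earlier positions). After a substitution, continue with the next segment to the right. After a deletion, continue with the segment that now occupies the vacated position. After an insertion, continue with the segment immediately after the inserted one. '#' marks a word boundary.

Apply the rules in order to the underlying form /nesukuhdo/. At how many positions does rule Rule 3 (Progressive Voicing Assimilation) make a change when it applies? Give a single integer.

Rule 1 Voicing Between Vowels: [nesukuhdo] → [nezuguhdo]
Rule 2 Glottal Epenthesis: no change — [nezuguhdo]
Rule 3 Progressive Voicing Assimilation: [nezuguhdo] → [nezuguhto]
Rule Rule 3 changed 1 position(s).

1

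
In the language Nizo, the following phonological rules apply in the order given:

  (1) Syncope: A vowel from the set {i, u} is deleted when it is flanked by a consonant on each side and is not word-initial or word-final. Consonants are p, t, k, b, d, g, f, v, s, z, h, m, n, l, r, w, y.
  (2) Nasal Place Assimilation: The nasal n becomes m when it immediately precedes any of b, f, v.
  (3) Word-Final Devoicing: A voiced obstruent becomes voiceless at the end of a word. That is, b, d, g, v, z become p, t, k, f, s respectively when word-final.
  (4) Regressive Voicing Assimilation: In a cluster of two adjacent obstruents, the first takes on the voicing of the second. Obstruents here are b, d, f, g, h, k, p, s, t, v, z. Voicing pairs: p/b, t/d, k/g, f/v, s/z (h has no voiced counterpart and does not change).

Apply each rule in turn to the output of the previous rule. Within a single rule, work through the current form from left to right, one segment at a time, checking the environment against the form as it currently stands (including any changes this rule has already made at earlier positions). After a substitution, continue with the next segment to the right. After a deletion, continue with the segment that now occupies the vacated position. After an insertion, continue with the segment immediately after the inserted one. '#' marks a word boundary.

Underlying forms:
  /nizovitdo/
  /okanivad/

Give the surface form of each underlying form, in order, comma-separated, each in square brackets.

[nzofddo], [okamvat]

/nizovitdo/:
  (1) Syncope: [nizovitdo] → [nzovtdo]
  (2) Nasal Place Assimilation: no change — [nzovtdo]
  (3) Word-Final Devoicing: no change — [nzovtdo]
  (4) Regressive Voicing Assimilation: [nzovtdo] → [nzofddo]
/okanivad/:
  (1) Syncope: [okanivad] → [okanvad]
  (2) Nasal Place Assimilation: [okanvad] → [okamvad]
  (3) Word-Final Devoicing: [okamvad] → [okamvat]
  (4) Regressive Voicing Assimilation: no change — [okamvat]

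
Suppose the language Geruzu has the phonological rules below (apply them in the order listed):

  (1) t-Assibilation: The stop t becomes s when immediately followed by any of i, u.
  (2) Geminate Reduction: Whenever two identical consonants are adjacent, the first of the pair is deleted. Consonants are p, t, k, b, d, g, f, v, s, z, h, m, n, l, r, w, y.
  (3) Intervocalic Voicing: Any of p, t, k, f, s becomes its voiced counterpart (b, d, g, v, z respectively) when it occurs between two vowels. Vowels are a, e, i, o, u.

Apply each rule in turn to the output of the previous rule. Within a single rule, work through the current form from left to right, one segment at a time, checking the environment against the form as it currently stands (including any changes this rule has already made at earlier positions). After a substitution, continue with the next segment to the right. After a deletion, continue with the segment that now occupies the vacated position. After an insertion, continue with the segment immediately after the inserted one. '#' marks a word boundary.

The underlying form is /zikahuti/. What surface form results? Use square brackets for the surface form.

[zigahuzi]

(1) t-Assibilation: [zikahuti] → [zikahusi]
(2) Geminate Reduction: no change — [zikahusi]
(3) Intervocalic Voicing: [zikahusi] → [zigahuzi]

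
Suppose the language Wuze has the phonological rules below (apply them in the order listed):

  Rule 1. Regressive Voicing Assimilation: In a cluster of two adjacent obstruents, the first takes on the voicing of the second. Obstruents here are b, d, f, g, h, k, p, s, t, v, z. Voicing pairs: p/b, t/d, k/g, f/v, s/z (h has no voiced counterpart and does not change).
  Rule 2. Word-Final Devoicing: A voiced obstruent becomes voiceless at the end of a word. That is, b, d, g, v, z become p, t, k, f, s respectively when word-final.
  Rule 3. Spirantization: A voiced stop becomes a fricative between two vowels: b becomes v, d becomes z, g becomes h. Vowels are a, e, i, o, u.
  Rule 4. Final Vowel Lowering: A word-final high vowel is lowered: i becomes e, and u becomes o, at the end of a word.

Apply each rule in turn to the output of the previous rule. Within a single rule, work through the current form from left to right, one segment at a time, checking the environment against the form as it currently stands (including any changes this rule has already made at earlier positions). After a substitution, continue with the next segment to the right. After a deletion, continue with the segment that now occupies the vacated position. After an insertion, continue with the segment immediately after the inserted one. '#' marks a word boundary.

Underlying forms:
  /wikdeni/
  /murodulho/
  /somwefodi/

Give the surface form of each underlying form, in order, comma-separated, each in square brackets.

/wikdeni/:
  Rule 1 Regressive Voicing Assimilation: [wikdeni] → [wigdeni]
  Rule 2 Word-Final Devoicing: no change — [wigdeni]
  Rule 3 Spirantization: no change — [wigdeni]
  Rule 4 Final Vowel Lowering: [wigdeni] → [wigdene]
/murodulho/:
  Rule 1 Regressive Voicing Assimilation: no change — [murodulho]
  Rule 2 Word-Final Devoicing: no change — [murodulho]
  Rule 3 Spirantization: [murodulho] → [murozulho]
  Rule 4 Final Vowel Lowering: no change — [murozulho]
/somwefodi/:
  Rule 1 Regressive Voicing Assimilation: no change — [somwefodi]
  Rule 2 Word-Final Devoicing: no change — [somwefodi]
  Rule 3 Spirantization: [somwefodi] → [somwefozi]
  Rule 4 Final Vowel Lowering: [somwefozi] → [somwefoze]

[wigdene], [murozulho], [somwefoze]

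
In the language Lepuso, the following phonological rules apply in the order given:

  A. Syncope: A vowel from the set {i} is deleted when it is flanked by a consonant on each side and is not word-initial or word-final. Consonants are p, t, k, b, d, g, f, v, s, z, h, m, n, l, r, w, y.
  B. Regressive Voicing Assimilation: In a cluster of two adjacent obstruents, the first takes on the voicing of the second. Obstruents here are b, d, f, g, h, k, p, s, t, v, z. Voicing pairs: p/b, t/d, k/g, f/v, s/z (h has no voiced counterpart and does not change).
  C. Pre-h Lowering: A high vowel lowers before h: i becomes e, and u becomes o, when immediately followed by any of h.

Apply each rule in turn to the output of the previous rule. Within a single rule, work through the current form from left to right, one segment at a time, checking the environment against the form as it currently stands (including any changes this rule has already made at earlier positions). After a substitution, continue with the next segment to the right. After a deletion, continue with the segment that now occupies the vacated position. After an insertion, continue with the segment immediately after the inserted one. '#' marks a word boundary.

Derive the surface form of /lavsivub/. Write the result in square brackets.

[lafzvub]

A Syncope: [lavsivub] → [lavsvub]
B Regressive Voicing Assimilation: [lavsvub] → [lafzvub]
C Pre-h Lowering: no change — [lafzvub]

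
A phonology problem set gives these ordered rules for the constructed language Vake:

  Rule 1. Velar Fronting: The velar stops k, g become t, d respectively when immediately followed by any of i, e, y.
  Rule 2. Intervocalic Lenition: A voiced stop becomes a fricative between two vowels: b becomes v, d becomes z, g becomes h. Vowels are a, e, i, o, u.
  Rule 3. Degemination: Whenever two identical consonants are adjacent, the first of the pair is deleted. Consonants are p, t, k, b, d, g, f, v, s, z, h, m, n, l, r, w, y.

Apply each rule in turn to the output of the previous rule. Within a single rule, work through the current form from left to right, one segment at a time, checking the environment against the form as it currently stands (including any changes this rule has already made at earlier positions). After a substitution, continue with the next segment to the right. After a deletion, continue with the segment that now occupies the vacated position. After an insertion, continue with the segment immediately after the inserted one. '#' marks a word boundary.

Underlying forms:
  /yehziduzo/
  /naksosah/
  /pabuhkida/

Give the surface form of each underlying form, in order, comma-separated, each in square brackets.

[yehzizuzo], [naksosah], [pavuhtiza]

/yehziduzo/:
  Rule 1 Velar Fronting: no change — [yehziduzo]
  Rule 2 Intervocalic Lenition: [yehziduzo] → [yehzizuzo]
  Rule 3 Degemination: no change — [yehzizuzo]
/naksosah/:
  Rule 1 Velar Fronting: no change — [naksosah]
  Rule 2 Intervocalic Lenition: no change — [naksosah]
  Rule 3 Degemination: no change — [naksosah]
/pabuhkida/:
  Rule 1 Velar Fronting: [pabuhkida] → [pabuhtida]
  Rule 2 Intervocalic Lenition: [pabuhtida] → [pavuhtiza]
  Rule 3 Degemination: no change — [pavuhtiza]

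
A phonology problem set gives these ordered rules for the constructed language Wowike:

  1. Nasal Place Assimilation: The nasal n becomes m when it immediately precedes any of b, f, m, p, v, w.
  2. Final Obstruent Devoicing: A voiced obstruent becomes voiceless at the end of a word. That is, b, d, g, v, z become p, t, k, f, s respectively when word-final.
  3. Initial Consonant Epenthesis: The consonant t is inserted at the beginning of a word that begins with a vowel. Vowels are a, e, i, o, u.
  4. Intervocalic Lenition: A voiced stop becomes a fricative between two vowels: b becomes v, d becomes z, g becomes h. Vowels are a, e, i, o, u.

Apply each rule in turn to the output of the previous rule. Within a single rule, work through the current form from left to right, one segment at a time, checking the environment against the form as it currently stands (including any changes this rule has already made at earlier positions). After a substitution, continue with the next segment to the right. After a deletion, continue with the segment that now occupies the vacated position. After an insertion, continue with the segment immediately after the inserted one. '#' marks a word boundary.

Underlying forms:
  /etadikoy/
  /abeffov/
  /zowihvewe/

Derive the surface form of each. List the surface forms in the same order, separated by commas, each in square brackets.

[tetazikoy], [taveffof], [zowihvewe]

/etadikoy/:
  1 Nasal Place Assimilation: no change — [etadikoy]
  2 Final Obstruent Devoicing: no change — [etadikoy]
  3 Initial Consonant Epenthesis: [etadikoy] → [tetadikoy]
  4 Intervocalic Lenition: [tetadikoy] → [tetazikoy]
/abeffov/:
  1 Nasal Place Assimilation: no change — [abeffov]
  2 Final Obstruent Devoicing: [abeffov] → [abeffof]
  3 Initial Consonant Epenthesis: [abeffof] → [tabeffof]
  4 Intervocalic Lenition: [tabeffof] → [taveffof]
/zowihvewe/:
  1 Nasal Place Assimilation: no change — [zowihvewe]
  2 Final Obstruent Devoicing: no change — [zowihvewe]
  3 Initial Consonant Epenthesis: no change — [zowihvewe]
  4 Intervocalic Lenition: no change — [zowihvewe]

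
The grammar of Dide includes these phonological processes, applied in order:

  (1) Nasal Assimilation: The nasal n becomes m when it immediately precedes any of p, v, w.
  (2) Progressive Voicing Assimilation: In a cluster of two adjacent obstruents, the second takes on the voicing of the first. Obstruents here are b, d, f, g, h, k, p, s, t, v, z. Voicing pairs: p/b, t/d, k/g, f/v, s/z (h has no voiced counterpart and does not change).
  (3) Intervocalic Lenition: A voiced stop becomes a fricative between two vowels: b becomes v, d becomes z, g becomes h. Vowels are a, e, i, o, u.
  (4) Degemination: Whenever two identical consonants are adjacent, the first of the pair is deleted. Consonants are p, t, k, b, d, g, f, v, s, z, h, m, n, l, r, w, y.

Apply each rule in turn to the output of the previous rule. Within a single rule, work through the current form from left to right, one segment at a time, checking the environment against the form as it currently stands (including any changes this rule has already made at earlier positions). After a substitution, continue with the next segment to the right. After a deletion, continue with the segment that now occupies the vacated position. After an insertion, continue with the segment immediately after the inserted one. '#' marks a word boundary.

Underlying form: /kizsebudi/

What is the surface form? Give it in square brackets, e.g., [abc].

(1) Nasal Assimilation: no change — [kizsebudi]
(2) Progressive Voicing Assimilation: [kizsebudi] → [kizzebudi]
(3) Intervocalic Lenition: [kizzebudi] → [kizzevuzi]
(4) Degemination: [kizzevuzi] → [kizevuzi]

[kizevuzi]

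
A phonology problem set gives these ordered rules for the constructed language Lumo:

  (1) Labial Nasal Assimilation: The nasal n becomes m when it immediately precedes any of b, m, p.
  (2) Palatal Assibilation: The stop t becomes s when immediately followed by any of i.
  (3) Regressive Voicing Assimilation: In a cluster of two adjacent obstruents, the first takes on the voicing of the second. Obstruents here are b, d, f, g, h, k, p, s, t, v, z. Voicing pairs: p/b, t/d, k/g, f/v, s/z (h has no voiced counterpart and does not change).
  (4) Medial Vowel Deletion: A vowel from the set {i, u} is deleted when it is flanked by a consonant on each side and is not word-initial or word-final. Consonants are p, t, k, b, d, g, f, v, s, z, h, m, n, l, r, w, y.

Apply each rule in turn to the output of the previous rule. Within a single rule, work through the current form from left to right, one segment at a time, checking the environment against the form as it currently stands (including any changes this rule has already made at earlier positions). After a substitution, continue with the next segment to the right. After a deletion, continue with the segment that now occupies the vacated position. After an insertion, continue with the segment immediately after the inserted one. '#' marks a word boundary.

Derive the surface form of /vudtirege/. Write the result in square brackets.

(1) Labial Nasal Assimilation: no change — [vudtirege]
(2) Palatal Assibilation: [vudtirege] → [vudsirege]
(3) Regressive Voicing Assimilation: [vudsirege] → [vutsirege]
(4) Medial Vowel Deletion: [vutsirege] → [vtsrege]

[vtsrege]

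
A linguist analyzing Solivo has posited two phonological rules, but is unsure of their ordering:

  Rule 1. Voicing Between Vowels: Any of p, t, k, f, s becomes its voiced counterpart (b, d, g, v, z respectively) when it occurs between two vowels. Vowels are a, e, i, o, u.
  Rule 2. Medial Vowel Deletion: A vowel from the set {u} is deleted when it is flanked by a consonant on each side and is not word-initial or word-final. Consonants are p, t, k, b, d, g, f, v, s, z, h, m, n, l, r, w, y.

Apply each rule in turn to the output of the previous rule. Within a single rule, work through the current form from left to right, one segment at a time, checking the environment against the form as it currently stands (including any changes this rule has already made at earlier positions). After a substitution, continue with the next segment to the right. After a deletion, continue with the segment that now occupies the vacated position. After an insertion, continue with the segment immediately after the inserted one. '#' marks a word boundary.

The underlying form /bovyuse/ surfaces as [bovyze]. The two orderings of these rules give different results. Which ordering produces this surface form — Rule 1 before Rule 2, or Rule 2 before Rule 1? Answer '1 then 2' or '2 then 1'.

Order 1 then 2:
  1 Voicing Between Vowels: [bovyuse] → [bovyuze]
  2 Medial Vowel Deletion: [bovyuze] → [bovyze]
  result: [bovyze]
Order 2 then 1:
  2 Medial Vowel Deletion: [bovyuse] → [bovyse]
  1 Voicing Between Vowels: no change — [bovyse]
  result: [bovyse]

1 then 2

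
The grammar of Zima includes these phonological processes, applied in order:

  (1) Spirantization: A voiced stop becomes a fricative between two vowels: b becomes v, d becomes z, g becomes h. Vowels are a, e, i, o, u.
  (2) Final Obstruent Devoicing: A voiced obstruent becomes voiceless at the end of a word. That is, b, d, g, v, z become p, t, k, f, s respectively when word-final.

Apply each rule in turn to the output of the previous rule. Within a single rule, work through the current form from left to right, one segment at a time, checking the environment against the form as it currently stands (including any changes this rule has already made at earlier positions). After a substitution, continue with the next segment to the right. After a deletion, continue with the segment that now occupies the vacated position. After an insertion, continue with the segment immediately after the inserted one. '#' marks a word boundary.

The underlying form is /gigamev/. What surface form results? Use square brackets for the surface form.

[gihamef]

(1) Spirantization: [gigamev] → [gihamev]
(2) Final Obstruent Devoicing: [gihamev] → [gihamef]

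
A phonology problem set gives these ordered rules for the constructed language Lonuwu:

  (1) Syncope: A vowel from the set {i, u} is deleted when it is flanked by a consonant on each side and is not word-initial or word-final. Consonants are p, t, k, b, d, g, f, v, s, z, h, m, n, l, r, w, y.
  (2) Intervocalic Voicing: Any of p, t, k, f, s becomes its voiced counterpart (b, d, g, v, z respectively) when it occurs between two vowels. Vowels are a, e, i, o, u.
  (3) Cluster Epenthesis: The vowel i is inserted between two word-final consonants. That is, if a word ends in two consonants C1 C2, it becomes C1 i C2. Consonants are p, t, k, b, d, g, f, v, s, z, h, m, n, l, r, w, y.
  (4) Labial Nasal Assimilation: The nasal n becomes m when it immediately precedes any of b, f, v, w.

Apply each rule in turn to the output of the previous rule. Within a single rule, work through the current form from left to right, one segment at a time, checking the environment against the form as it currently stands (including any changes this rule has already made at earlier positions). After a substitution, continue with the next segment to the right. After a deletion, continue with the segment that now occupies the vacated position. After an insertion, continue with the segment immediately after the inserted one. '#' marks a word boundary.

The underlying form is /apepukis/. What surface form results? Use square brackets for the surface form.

(1) Syncope: [apepukis] → [apepks]
(2) Intervocalic Voicing: [apepks] → [abepks]
(3) Cluster Epenthesis: [abepks] → [abepkis]
(4) Labial Nasal Assimilation: no change — [abepkis]

[abepkis]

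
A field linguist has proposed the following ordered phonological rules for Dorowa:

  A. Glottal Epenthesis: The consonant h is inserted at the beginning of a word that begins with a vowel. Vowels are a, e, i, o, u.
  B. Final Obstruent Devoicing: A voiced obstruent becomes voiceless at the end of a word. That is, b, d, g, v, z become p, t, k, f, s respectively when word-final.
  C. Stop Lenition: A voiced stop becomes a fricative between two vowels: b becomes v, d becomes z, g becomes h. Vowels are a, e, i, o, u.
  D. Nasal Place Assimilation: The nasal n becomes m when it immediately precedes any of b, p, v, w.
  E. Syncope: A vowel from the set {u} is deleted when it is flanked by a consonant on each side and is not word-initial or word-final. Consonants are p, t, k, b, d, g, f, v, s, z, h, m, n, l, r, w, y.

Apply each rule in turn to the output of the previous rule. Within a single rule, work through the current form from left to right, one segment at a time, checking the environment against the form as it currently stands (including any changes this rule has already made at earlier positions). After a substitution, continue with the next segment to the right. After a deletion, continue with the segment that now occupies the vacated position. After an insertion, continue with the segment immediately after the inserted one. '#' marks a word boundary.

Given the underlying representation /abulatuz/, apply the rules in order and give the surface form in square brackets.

A Glottal Epenthesis: [abulatuz] → [habulatuz]
B Final Obstruent Devoicing: [habulatuz] → [habulatus]
C Stop Lenition: [habulatus] → [havulatus]
D Nasal Place Assimilation: no change — [havulatus]
E Syncope: [havulatus] → [havlats]

[havlats]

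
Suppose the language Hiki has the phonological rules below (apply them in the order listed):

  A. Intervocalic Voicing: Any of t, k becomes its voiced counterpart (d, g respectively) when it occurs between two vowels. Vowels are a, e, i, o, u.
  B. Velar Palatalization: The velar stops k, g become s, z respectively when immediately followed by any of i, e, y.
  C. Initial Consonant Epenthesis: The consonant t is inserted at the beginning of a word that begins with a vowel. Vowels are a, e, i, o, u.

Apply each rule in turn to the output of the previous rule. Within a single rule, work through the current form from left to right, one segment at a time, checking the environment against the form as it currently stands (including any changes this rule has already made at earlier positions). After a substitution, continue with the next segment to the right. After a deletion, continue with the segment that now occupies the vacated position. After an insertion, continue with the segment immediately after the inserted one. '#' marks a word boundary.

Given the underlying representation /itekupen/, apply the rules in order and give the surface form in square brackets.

A Intervocalic Voicing: [itekupen] → [idegupen]
B Velar Palatalization: no change — [idegupen]
C Initial Consonant Epenthesis: [idegupen] → [tidegupen]

[tidegupen]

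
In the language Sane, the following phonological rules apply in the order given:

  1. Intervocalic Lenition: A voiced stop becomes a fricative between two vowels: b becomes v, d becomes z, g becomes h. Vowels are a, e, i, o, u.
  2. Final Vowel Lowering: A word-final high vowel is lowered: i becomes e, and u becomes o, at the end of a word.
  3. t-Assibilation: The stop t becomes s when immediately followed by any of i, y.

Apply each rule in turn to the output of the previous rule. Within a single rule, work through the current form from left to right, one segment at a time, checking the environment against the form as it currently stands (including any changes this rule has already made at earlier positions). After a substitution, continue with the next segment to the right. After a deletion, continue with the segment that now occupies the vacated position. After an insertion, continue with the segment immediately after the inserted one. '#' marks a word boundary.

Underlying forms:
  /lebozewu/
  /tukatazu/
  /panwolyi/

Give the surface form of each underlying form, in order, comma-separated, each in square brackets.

[levozewo], [tukatazo], [panwolye]

/lebozewu/:
  1 Intervocalic Lenition: [lebozewu] → [levozewu]
  2 Final Vowel Lowering: [levozewu] → [levozewo]
  3 t-Assibilation: no change — [levozewo]
/tukatazu/:
  1 Intervocalic Lenition: no change — [tukatazu]
  2 Final Vowel Lowering: [tukatazu] → [tukatazo]
  3 t-Assibilation: no change — [tukatazo]
/panwolyi/:
  1 Intervocalic Lenition: no change — [panwolyi]
  2 Final Vowel Lowering: [panwolyi] → [panwolye]
  3 t-Assibilation: no change — [panwolye]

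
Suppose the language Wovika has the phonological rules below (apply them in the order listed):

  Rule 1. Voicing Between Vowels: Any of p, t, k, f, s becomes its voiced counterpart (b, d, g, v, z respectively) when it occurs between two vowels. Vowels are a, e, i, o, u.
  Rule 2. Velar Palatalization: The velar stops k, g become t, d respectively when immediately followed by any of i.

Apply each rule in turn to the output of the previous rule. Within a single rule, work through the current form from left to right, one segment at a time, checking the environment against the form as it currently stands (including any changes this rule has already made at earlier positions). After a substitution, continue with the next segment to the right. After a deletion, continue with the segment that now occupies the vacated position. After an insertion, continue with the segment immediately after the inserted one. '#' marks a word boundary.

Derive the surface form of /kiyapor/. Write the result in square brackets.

[tiyabor]

Rule 1 Voicing Between Vowels: [kiyapor] → [kiyabor]
Rule 2 Velar Palatalization: [kiyabor] → [tiyabor]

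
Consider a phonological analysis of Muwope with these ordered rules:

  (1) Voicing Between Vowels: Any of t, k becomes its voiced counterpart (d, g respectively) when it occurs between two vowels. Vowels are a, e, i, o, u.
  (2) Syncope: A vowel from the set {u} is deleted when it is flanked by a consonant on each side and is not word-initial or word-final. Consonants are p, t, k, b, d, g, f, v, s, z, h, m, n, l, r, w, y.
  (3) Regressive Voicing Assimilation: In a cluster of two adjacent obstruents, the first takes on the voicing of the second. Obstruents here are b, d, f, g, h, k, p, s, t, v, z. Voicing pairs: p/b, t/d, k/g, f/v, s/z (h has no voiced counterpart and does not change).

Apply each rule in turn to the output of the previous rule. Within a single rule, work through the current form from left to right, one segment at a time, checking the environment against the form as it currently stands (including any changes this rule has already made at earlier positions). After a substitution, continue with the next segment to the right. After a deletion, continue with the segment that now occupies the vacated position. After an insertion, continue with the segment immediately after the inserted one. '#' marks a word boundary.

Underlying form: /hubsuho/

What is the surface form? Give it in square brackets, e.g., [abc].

(1) Voicing Between Vowels: no change — [hubsuho]
(2) Syncope: [hubsuho] → [hbsho]
(3) Regressive Voicing Assimilation: [hbsho] → [hpsho]

[hpsho]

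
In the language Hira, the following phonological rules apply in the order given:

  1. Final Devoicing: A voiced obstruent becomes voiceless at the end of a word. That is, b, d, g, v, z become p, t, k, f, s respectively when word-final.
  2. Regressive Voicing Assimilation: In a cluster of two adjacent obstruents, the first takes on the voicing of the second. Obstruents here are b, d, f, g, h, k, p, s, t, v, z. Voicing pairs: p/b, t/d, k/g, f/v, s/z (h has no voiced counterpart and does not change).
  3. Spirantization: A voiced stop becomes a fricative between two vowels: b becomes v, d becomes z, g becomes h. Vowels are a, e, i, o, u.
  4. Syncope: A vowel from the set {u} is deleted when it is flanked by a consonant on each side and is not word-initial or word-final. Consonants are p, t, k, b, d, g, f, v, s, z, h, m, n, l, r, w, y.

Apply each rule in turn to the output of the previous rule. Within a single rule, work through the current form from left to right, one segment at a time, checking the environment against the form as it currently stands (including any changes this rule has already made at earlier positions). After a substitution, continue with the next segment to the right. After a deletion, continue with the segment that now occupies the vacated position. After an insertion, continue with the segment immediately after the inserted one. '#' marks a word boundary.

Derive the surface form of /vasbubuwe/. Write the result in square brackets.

[vazbvwe]

1 Final Devoicing: no change — [vasbubuwe]
2 Regressive Voicing Assimilation: [vasbubuwe] → [vazbubuwe]
3 Spirantization: [vazbubuwe] → [vazbuvuwe]
4 Syncope: [vazbuvuwe] → [vazbvwe]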